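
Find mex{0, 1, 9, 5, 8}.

2

The values 0, 1 are all present; 2 is the first non-negative integer missing from the set.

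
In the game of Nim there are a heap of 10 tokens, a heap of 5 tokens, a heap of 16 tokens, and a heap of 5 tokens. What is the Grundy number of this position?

26

Write each in binary and XOR column by column:
  01010  (10)
  00101  (5)
  10000  (16)
  00101  (5)
  -----
  11010  (26)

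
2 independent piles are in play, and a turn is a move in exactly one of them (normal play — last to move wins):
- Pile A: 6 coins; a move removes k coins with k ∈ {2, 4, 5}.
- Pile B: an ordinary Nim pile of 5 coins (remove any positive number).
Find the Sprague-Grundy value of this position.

For pile A, compute g(0), g(1), … with moves {2, 4, 5}:
k:     0  1  2  3  4  5  6
g(k):  0  0  1  1  2  2  3
So g(6) = 3.
Pile B is a plain Nim pile of size 5, so its Grundy value is 5.
By the Sprague-Grundy theorem, the Grundy value of a sum of independent games is the XOR of the component values.
Combined value = 3 ⊕ 5 = 6.

6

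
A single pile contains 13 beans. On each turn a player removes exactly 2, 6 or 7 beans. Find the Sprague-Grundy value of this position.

Grundy values for subtraction set {2, 6, 7}:
g(0) = mex{} = 0
g(1) = mex{} = 0
g(2) = mex{0} = 1
g(3) = mex{0} = 1
g(4) = mex{1} = 0
g(5) = mex{1} = 0
g(6) = mex{0} = 1
g(7) = mex{0} = 1
g(8) = mex{0,1} = 2
g(9) = mex{1} = 0
g(10) = mex{0,1,2} = 3
g(11) = mex{0} = 1
g(12) = mex{0,1,3} = 2
g(13) = mex{1} = 0
So g(13) = 0.

0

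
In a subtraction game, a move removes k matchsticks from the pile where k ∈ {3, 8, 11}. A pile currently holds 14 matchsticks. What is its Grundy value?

2

Build the Grundy sequence with g(k) = mex{g(k−s) : s ∈ {3, 8, 11}, s ≤ k}:
k:     0  1  2  3  4  5  6  7  8  9 10 11 12 13 14
g(k):  0  0  0  1  1  1  0  0  2  1  1  3  2  2  2
So g(14) = 2.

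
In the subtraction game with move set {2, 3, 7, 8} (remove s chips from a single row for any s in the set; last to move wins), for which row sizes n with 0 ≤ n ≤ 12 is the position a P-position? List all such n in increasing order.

0, 1, 5, 6, 10, 11

Grundy values for subtraction set {2, 3, 7, 8}:
g(0) = mex{} = 0
g(1) = mex{} = 0
g(2) = mex{0} = 1
g(3) = mex{0} = 1
g(4) = mex{0,1} = 2
g(5) = mex{1} = 0
g(6) = mex{1,2} = 0
g(7) = mex{0,2} = 1
g(8) = mex{0} = 1
g(9) = mex{0,1} = 2
g(10) = mex{1} = 0
g(11) = mex{1,2} = 0
g(12) = mex{0,2} = 1
The P-positions (g = 0) in 0..12 are 0, 1, 5, 6, 10, 11.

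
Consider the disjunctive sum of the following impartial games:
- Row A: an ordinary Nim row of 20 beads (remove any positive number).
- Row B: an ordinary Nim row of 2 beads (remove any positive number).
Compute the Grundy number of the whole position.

Row A is a plain Nim row of size 20, so its Grundy value is 20.
Row B is a plain Nim row of size 2, so its Grundy value is 2.
By the Sprague-Grundy theorem, the Grundy value of a sum of independent games is the XOR of the component values.
Combined value = 20 ⊕ 2 = 22.

22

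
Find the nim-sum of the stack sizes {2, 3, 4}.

In binary:
  010  (2)
  011  (3)
  100  (4)
  ---
  101  (5)

5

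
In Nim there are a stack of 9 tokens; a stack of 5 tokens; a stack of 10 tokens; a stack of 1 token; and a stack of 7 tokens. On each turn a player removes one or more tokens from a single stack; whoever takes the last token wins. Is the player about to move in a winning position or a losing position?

Losing position

Compute the nim-sum pairwise:
9 ^ 5 = 12
12 ^ 10 = 6
6 ^ 1 = 7
7 ^ 7 = 0
The nim-sum is 0, so this is a P-position: the player to move is in a losing position under optimal play.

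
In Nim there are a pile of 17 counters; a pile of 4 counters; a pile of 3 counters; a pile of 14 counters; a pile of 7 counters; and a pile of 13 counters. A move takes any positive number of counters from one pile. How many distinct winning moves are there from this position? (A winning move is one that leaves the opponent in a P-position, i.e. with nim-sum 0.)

1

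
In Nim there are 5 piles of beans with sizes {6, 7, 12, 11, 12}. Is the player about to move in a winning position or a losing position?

Winning position

Write each in binary and XOR column by column:
  0110  (6)
  0111  (7)
  1100  (12)
  1011  (11)
  1100  (12)
  ----
  1010  (10)
The nim-sum is 10 ≠ 0, so this is an N-position: the player to move can win.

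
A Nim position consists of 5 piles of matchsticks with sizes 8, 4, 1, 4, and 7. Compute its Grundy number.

14

Write each in binary and XOR column by column:
  1000  (8)
  0100  (4)
  0001  (1)
  0100  (4)
  0111  (7)
  ----
  1110  (14)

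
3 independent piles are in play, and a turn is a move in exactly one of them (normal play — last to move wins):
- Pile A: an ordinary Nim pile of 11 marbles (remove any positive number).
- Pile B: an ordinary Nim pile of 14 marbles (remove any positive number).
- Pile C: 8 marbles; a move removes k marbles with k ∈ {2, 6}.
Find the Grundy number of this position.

Pile A is a plain Nim pile of size 11, so its Grundy value is 11.
Pile B is a plain Nim pile of size 14, so its Grundy value is 14.
Grundy values for pile C (subtraction set {2, 6}):
g(0) = mex{} = 0
g(1) = mex{} = 0
g(2) = mex{0} = 1
g(3) = mex{0} = 1
g(4) = mex{1} = 0
g(5) = mex{1} = 0
g(6) = mex{0} = 1
g(7) = mex{0} = 1
g(8) = mex{1} = 0
So g(8) = 0.
By the Sprague-Grundy theorem, the Grundy value of a sum of independent games is the XOR of the component values.
Combined value = 11 ⊕ 14 ⊕ 0 = 5.

5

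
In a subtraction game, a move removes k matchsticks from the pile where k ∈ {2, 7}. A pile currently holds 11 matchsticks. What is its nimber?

1

Compute g(0), g(1), … for moves {2, 7}:
k:     0  1  2  3  4  5  6  7  8  9 10 11
g(k):  0  0  1  1  0  0  1  1  2  0  0  1
So g(11) = 1.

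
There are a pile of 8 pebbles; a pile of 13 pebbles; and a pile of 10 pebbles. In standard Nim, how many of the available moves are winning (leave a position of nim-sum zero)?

3

Compute the nim-sum pairwise:
8 ^ 13 = 5
5 ^ 10 = 15
The overall nim-sum is X = 15. A pile of size p has a winning move iff p XOR X < p (reduce it to p XOR X).
  8: 8 XOR 15 = 7 < 8 — winning move (to 7).
  13: 13 XOR 15 = 2 < 13 — winning move (to 2).
  10: 10 XOR 15 = 5 < 10 — winning move (to 5).
That gives 3 winning moves.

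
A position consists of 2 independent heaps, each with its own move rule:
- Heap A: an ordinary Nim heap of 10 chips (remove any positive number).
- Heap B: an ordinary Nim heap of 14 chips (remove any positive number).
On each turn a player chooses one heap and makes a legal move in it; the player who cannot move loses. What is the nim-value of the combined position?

Heap A is a plain Nim heap of size 10, so its Grundy value is 10.
Heap B is a plain Nim heap of size 14, so its Grundy value is 14.
By the Sprague-Grundy theorem, the Grundy value of a sum of independent games is the XOR of the component values.
Combined value = 10 XOR 14 = 4.

4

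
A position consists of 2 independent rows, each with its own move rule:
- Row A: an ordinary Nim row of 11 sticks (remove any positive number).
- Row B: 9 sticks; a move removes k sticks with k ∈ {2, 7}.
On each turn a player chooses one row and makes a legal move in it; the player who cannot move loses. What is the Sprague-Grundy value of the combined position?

Row A is a plain Nim row of size 11, so its Grundy value is 11.
For row B, compute g(0), g(1), … with moves {2, 7}:
g(0) = mex{} = 0
g(1) = mex{} = 0
g(2) = mex{0} = 1
g(3) = mex{0} = 1
g(4) = mex{1} = 0
g(5) = mex{1} = 0
g(6) = mex{0} = 1
g(7) = mex{0} = 1
g(8) = mex{0,1} = 2
g(9) = mex{1} = 0
So g(9) = 0.
By the Sprague-Grundy theorem, the Grundy value of a sum of independent games is the XOR of the component values.
Combined value = 11 ⊕ 0 = 11.

11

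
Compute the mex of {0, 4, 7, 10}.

0 is in the set but 1 is not, so the mex is 1.

1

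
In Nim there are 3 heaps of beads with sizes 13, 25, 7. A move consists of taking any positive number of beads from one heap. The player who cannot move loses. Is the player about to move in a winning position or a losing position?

Bitwise XOR of the heap sizes:
  01101  (13)
  11001  (25)
  00111  (7)
  -----
  10011  (19)
The nim-sum is 19 ≠ 0, so this is an N-position: the player to move can win.

Winning position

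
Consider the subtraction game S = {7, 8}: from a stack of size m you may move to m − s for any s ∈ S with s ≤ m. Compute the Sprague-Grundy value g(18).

0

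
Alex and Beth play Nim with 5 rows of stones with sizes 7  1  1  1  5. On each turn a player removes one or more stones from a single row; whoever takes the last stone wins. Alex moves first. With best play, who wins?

Alex wins

Compute the nim-sum pairwise:
7 XOR 1 = 6
6 XOR 1 = 7
7 XOR 1 = 6
6 XOR 5 = 3
The nim-sum is 3 ≠ 0, so this is an N-position: the player to move can win; Alex has a winning move.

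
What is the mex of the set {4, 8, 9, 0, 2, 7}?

0 is in the set but 1 is not, so the mex is 1.

1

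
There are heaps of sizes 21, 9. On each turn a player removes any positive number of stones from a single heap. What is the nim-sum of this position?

Compute the nim-sum pairwise:
21 XOR 9 = 28

28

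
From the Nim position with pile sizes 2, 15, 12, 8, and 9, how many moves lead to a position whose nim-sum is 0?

0

Compute the nim-sum pairwise:
2 ⊕ 15 = 13
13 ⊕ 12 = 1
1 ⊕ 8 = 9
9 ⊕ 9 = 0
The nim-sum is already 0, so every move leaves a nonzero nim-sum — there are no winning moves.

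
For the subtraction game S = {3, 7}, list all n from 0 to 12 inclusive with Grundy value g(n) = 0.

Build the Grundy sequence with g(k) = mex{g(k−s) : s ∈ {3, 7}, s ≤ k}:
k:     0  1  2  3  4  5  6  7  8  9 10 11 12
g(k):  0  0  0  1  1  1  0  2  2  1  0  0  0
The P-positions (g = 0) in 0..12 are 0, 1, 2, 6, 10, 11, 12.

0, 1, 2, 6, 10, 11, 12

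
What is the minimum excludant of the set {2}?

0 is not in the set, so the mex is 0.

0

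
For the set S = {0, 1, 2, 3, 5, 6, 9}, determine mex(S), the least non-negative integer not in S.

The values 0, 1, 2, 3 are all present; 4 is the first non-negative integer missing from the set.

4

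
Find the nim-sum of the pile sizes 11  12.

7

Bitwise XOR of the heap sizes:
  1011  (11)
  1100  (12)
  ----
  0111  (7)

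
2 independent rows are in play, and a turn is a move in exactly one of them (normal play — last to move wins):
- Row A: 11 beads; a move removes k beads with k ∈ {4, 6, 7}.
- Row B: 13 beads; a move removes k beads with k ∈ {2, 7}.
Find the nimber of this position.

0

Grundy values for row A (subtraction set {4, 6, 7}):
k:     0  1  2  3  4  5  6  7  8  9 10 11
g(k):  0  0  0  0  1  1  1  1  2  2  2  0
So g(11) = 0.
Build the Grundy sequence for row B with g(k) = mex{g(k−s) : s ∈ {2, 7}, s ≤ k}:
g(0) = mex{} = 0
g(1) = mex{} = 0
g(2) = mex{0} = 1
g(3) = mex{0} = 1
g(4) = mex{1} = 0
g(5) = mex{1} = 0
g(6) = mex{0} = 1
g(7) = mex{0} = 1
g(8) = mex{0,1} = 2
g(9) = mex{1} = 0
g(10) = mex{1,2} = 0
g(11) = mex{0} = 1
g(12) = mex{0} = 1
g(13) = mex{1} = 0
So g(13) = 0.
By the Sprague-Grundy theorem, the Grundy value of a sum of independent games is the XOR of the component values.
Combined value = 0 ⊕ 0 = 0.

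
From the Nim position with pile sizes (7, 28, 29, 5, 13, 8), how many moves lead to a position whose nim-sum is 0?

5

Nim-sum: 7 ^ 28 ^ 29 ^ 5 ^ 13 ^ 8 = 6.
The overall nim-sum is X = 6. A pile of size p has a winning move iff p XOR X < p (reduce it to p XOR X).
  7: 7 XOR 6 = 1 < 7 — winning move (to 1).
  28: 28 XOR 6 = 26 < 28 — winning move (to 26).
  29: 29 XOR 6 = 27 < 29 — winning move (to 27).
  5: 5 XOR 6 = 3 < 5 — winning move (to 3).
  13: 13 XOR 6 = 11 < 13 — winning move (to 11).
  8: 8 XOR 6 = 14 ≥ 8 — no move.
That gives 5 winning moves.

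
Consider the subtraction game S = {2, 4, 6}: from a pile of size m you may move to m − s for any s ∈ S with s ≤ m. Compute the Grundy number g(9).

0

Build the Grundy sequence with g(k) = mex{g(k−s) : s ∈ {2, 4, 6}, s ≤ k}:
k:     0  1  2  3  4  5  6  7  8  9
g(k):  0  0  1  1  2  2  3  3  0  0
So g(9) = 0.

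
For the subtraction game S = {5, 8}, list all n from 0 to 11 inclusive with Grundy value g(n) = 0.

0, 1, 2, 3, 4

Compute g(0), g(1), … for moves {5, 8}:
g(0) = mex{} = 0
g(1) = mex{} = 0
g(2) = mex{} = 0
g(3) = mex{} = 0
g(4) = mex{} = 0
g(5) = mex{0} = 1
g(6) = mex{0} = 1
g(7) = mex{0} = 1
g(8) = mex{0} = 1
g(9) = mex{0} = 1
g(10) = mex{0,1} = 2
g(11) = mex{0,1} = 2
The P-positions (g = 0) in 0..11 are 0, 1, 2, 3, 4.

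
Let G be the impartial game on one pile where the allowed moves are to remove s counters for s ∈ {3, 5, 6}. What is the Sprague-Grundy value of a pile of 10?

0

Build the Grundy sequence with g(k) = mex{g(k−s) : s ∈ {3, 5, 6}, s ≤ k}:
k:     0  1  2  3  4  5  6  7  8  9 10
g(k):  0  0  0  1  1  1  2  2  2  0  0
So g(10) = 0.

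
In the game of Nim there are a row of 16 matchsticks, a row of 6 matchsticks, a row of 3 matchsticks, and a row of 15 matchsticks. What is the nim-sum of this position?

26

Bitwise XOR of the heap sizes:
  10000  (16)
  00110  (6)
  00011  (3)
  01111  (15)
  -----
  11010  (26)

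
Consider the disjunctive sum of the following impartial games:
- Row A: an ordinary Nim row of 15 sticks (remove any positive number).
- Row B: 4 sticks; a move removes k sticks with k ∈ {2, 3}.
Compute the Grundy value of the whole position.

Row A is a plain Nim row of size 15, so its Grundy value is 15.
Grundy values for row B (subtraction set {2, 3}):
k:     0  1  2  3  4
g(k):  0  0  1  1  2
So g(4) = 2.
The value of a disjunctive sum is the nim-sum of the parts.
Combined value = 15 XOR 2 = 13.

13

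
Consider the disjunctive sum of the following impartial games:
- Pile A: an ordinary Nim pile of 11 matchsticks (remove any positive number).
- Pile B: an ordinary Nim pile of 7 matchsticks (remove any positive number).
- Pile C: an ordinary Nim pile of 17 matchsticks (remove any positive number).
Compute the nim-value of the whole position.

Pile A is a plain Nim pile of size 11, so its Grundy value is 11.
Pile B is a plain Nim pile of size 7, so its Grundy value is 7.
Pile C is a plain Nim pile of size 17, so its Grundy value is 17.
By the Sprague-Grundy theorem, the Grundy value of a sum of independent games is the XOR of the component values.
Combined value = 11 XOR 7 XOR 17 = 29.

29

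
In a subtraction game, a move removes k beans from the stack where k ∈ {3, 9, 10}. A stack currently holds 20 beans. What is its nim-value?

0

Grundy values for subtraction set {3, 9, 10}:
k:     0  1  2  3  4  5  6  7  8  9 10 11 12 13 14 15 16 17 18 19 20
g(k):  0  0  0  1  1  1  0  0  0  1  1  1  2  0  0  3  1  1  2  0  0
So g(20) = 0.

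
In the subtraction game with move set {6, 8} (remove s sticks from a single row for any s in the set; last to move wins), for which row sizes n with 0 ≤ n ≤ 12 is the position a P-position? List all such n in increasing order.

Compute g(0), g(1), … for moves {6, 8}:
k:     0  1  2  3  4  5  6  7  8  9 10 11 12
g(k):  0  0  0  0  0  0  1  1  1  1  1  1  2
The P-positions (g = 0) in 0..12 are 0, 1, 2, 3, 4, 5.

0, 1, 2, 3, 4, 5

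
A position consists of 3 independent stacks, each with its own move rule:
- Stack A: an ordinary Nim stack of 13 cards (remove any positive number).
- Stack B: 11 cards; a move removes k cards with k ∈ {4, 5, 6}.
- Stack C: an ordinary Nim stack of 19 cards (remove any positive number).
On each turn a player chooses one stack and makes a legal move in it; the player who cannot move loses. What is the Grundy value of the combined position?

30

Stack A is a plain Nim stack of size 13, so its Grundy value is 13.
Build the Grundy sequence for stack B with g(k) = mex{g(k−s) : s ∈ {4, 5, 6}, s ≤ k}:
k:     0  1  2  3  4  5  6  7  8  9 10 11
g(k):  0  0  0  0  1  1  1  1  2  2  0  0
So g(11) = 0.
Stack C is a plain Nim stack of size 19, so its Grundy value is 19.
By the Sprague-Grundy theorem, the Grundy value of a sum of independent games is the XOR of the component values.
Combined value = 13 ⊕ 0 ⊕ 19 = 30.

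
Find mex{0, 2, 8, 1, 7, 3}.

The values 0, 1, 2, 3 are all present; 4 is the first non-negative integer missing from the set.

4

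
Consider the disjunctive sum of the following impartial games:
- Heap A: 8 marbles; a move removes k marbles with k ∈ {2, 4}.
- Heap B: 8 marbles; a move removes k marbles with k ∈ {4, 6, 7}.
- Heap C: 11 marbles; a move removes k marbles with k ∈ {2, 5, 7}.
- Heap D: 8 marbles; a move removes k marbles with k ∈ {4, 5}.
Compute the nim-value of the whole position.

2

For heap A, compute g(0), g(1), … with moves {2, 4}:
k:     0  1  2  3  4  5  6  7  8
g(k):  0  0  1  1  2  2  0  0  1
So g(8) = 1.
Build the Grundy sequence for heap B with g(k) = mex{g(k−s) : s ∈ {4, 6, 7}, s ≤ k}:
k:     0  1  2  3  4  5  6  7  8
g(k):  0  0  0  0  1  1  1  1  2
So g(8) = 2.
Build the Grundy sequence for heap C with g(k) = mex{g(k−s) : s ∈ {2, 5, 7}, s ≤ k}:
k:     0  1  2  3  4  5  6  7  8  9 10 11
g(k):  0  0  1  1  0  2  1  3  2  2  0  3
So g(11) = 3.
Build the Grundy sequence for heap D with g(k) = mex{g(k−s) : s ∈ {4, 5}, s ≤ k}:
k:     0  1  2  3  4  5  6  7  8
g(k):  0  0  0  0  1  1  1  1  2
So g(8) = 2.
The value of a disjunctive sum is the nim-sum of the parts.
Combined value = 1 XOR 2 XOR 3 XOR 2 = 2.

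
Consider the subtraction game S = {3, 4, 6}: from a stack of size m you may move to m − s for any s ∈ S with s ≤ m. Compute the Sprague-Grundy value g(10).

0

Build the Grundy sequence with g(k) = mex{g(k−s) : s ∈ {3, 4, 6}, s ≤ k}:
g(0) = mex{} = 0
g(1) = mex{} = 0
g(2) = mex{} = 0
g(3) = mex{0} = 1
g(4) = mex{0} = 1
g(5) = mex{0} = 1
g(6) = mex{0,1} = 2
g(7) = mex{0,1} = 2
g(8) = mex{0,1} = 2
g(9) = mex{1,2} = 0
g(10) = mex{1,2} = 0
So g(10) = 0.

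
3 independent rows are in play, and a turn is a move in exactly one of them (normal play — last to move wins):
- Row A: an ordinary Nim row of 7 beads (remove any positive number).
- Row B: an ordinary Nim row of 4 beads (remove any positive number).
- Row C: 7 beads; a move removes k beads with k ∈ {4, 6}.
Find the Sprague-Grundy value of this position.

2

Row A is a plain Nim row of size 7, so its Grundy value is 7.
Row B is a plain Nim row of size 4, so its Grundy value is 4.
Grundy values for row C (subtraction set {4, 6}):
k:     0  1  2  3  4  5  6  7
g(k):  0  0  0  0  1  1  1  1
So g(7) = 1.
The value of a disjunctive sum is the nim-sum of the parts.
Combined value = 7 ⊕ 4 ⊕ 1 = 2.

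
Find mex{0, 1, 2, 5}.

3

The values 0, 1, 2 are all present; 3 is the first non-negative integer missing from the set.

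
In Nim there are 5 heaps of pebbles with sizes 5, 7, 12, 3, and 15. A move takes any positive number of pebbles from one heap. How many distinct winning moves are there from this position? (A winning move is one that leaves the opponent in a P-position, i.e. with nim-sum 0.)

3

Compute the nim-sum pairwise:
5 ^ 7 = 2
2 ^ 12 = 14
14 ^ 3 = 13
13 ^ 15 = 2
The overall nim-sum is X = 2. A heap of size p has a winning move iff p XOR X < p (reduce it to p XOR X).
  5: 5 XOR 2 = 7 ≥ 5 — no move.
  7: 7 XOR 2 = 5 < 7 — winning move (to 5).
  12: 12 XOR 2 = 14 ≥ 12 — no move.
  3: 3 XOR 2 = 1 < 3 — winning move (to 1).
  15: 15 XOR 2 = 13 < 15 — winning move (to 13).
That gives 3 winning moves.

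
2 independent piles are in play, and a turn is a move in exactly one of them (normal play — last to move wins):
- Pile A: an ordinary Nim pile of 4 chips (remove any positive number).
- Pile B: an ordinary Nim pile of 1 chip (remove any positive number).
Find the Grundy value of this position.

5

Pile A is a plain Nim pile of size 4, so its Grundy value is 4.
Pile B is a plain Nim pile of size 1, so its Grundy value is 1.
By the Sprague-Grundy theorem, the Grundy value of a sum of independent games is the XOR of the component values.
Combined value = 4 ⊕ 1 = 5.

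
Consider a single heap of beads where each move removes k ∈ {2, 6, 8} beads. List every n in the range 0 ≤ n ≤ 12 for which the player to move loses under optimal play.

0, 1, 4, 5

Build the Grundy sequence with g(k) = mex{g(k−s) : s ∈ {2, 6, 8}, s ≤ k}:
k:     0  1  2  3  4  5  6  7  8  9 10 11 12
g(k):  0  0  1  1  0  0  1  1  2  2  3  3  2
The P-positions (g = 0) in 0..12 are 0, 1, 4, 5.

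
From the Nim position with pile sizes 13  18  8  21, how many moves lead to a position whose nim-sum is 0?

Nim-sum: 13 XOR 18 XOR 8 XOR 21 = 2.
The overall nim-sum is X = 2. A pile of size p has a winning move iff p XOR X < p (reduce it to p XOR X).
  13: 13 XOR 2 = 15 ≥ 13 — no move.
  18: 18 XOR 2 = 16 < 18 — winning move (to 16).
  8: 8 XOR 2 = 10 ≥ 8 — no move.
  21: 21 XOR 2 = 23 ≥ 21 — no move.
That gives 1 winning move.

1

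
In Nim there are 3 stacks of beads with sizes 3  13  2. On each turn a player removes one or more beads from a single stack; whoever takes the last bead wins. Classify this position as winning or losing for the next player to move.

Nim-sum: 3 ^ 13 ^ 2 = 12.
The nim-sum is 12 ≠ 0, so this is an N-position: the player to move can win.

Winning position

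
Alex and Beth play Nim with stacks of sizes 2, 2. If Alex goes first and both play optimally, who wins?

Compute the nim-sum pairwise:
2 ⊕ 2 = 0
The nim-sum is 0, so this is a P-position: the player to move is in a losing position under optimal play; Alex is about to move from it and so loses — Beth wins.

Beth wins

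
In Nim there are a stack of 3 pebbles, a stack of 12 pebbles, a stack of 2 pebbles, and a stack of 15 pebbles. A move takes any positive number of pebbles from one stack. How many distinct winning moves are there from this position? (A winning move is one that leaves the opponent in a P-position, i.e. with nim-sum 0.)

3

Nim-sum: 3 XOR 12 XOR 2 XOR 15 = 2.
The overall nim-sum is X = 2. A stack of size p has a winning move iff p XOR X < p (reduce it to p XOR X).
  3: 3 XOR 2 = 1 < 3 — winning move (to 1).
  12: 12 XOR 2 = 14 ≥ 12 — no move.
  2: 2 XOR 2 = 0 < 2 — winning move (to 0).
  15: 15 XOR 2 = 13 < 15 — winning move (to 13).
That gives 3 winning moves.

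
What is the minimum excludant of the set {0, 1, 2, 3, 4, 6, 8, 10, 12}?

The values 0, 1, 2, 3, 4 are all present; 5 is the first non-negative integer missing from the set.

5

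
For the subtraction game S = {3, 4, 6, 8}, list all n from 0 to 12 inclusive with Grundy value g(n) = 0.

Compute g(0), g(1), … for moves {3, 4, 6, 8}:
g(0) = mex{} = 0
g(1) = mex{} = 0
g(2) = mex{} = 0
g(3) = mex{0} = 1
g(4) = mex{0} = 1
g(5) = mex{0} = 1
g(6) = mex{0,1} = 2
g(7) = mex{0,1} = 2
g(8) = mex{0,1} = 2
g(9) = mex{0,1,2} = 3
g(10) = mex{0,1,2} = 3
g(11) = mex{1,2} = 0
g(12) = mex{1,2,3} = 0
The P-positions (g = 0) in 0..12 are 0, 1, 2, 11, 12.

0, 1, 2, 11, 12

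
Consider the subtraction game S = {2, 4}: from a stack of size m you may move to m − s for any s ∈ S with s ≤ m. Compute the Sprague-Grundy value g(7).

Compute g(0), g(1), … for moves {2, 4}:
k:     0  1  2  3  4  5  6  7
g(k):  0  0  1  1  2  2  0  0
So g(7) = 0.

0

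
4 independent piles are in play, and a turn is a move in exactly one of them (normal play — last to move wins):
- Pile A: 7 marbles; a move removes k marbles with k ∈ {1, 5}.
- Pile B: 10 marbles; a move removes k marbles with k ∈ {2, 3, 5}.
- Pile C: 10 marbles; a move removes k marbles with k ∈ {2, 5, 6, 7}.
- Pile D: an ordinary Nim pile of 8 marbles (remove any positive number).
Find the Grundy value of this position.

11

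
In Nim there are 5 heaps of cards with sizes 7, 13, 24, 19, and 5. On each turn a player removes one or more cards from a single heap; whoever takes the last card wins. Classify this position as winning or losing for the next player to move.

In binary:
  00111  (7)
  01101  (13)
  11000  (24)
  10011  (19)
  00101  (5)
  -----
  00100  (4)
The nim-sum is 4 ≠ 0, so this is an N-position: the player to move can win.

Winning position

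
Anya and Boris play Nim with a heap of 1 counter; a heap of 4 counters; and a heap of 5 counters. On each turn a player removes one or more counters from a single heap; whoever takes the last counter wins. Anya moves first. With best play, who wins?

Compute the nim-sum pairwise:
1 XOR 4 = 5
5 XOR 5 = 0
The nim-sum is 0, so this is a P-position: the player to move is in a losing position under optimal play; Anya is about to move from it and so loses — Boris wins.

Boris wins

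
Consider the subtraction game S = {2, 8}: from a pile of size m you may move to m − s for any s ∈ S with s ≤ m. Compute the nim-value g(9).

2

Grundy values for subtraction set {2, 8}:
k:     0  1  2  3  4  5  6  7  8  9
g(k):  0  0  1  1  0  0  1  1  2  2
So g(9) = 2.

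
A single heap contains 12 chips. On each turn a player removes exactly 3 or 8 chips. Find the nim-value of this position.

Build the Grundy sequence with g(k) = mex{g(k−s) : s ∈ {3, 8}, s ≤ k}:
g(0) = mex{} = 0
g(1) = mex{} = 0
g(2) = mex{} = 0
g(3) = mex{0} = 1
g(4) = mex{0} = 1
g(5) = mex{0} = 1
g(6) = mex{1} = 0
g(7) = mex{1} = 0
g(8) = mex{0,1} = 2
g(9) = mex{0} = 1
g(10) = mex{0} = 1
g(11) = mex{1,2} = 0
g(12) = mex{1} = 0
So g(12) = 0.

0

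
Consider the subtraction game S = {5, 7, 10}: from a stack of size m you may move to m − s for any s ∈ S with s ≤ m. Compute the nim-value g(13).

2

Compute g(0), g(1), … for moves {5, 7, 10}:
k:     0  1  2  3  4  5  6  7  8  9 10 11 12 13
g(k):  0  0  0  0  0  1  1  1  1  1  2  2  2  2
So g(13) = 2.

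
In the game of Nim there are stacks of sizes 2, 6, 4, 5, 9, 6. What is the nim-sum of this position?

10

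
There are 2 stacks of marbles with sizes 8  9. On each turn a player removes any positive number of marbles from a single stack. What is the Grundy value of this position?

Write each in binary and XOR column by column:
  1000  (8)
  1001  (9)
  ----
  0001  (1)

1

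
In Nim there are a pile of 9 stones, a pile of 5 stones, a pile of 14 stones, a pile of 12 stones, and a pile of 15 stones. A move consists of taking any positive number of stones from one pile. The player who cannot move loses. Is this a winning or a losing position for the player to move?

Winning position

Nim-sum: 9 ⊕ 5 ⊕ 14 ⊕ 12 ⊕ 15 = 1.
The nim-sum is 1 ≠ 0, so this is an N-position: the player to move can win.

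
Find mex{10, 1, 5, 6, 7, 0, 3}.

2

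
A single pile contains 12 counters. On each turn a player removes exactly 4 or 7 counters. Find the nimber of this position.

Grundy values for subtraction set {4, 7}:
k:     0  1  2  3  4  5  6  7  8  9 10 11 12
g(k):  0  0  0  0  1  1  1  1  2  2  2  0  0
So g(12) = 0.

0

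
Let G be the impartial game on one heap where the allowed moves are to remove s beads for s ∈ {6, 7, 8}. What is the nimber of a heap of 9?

Grundy values for subtraction set {6, 7, 8}:
k:     0  1  2  3  4  5  6  7  8  9
g(k):  0  0  0  0  0  0  1  1  1  1
So g(9) = 1.

1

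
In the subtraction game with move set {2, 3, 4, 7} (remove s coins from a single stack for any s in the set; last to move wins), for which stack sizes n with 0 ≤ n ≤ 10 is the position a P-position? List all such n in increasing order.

0, 1, 6

Grundy values for subtraction set {2, 3, 4, 7}:
g(0) = mex{} = 0
g(1) = mex{} = 0
g(2) = mex{0} = 1
g(3) = mex{0} = 1
g(4) = mex{0,1} = 2
g(5) = mex{0,1} = 2
g(6) = mex{1,2} = 0
g(7) = mex{0,1,2} = 3
g(8) = mex{0,2} = 1
g(9) = mex{0,1,2,3} = 4
g(10) = mex{0,1,3} = 2
The P-positions (g = 0) in 0..10 are 0, 1, 6.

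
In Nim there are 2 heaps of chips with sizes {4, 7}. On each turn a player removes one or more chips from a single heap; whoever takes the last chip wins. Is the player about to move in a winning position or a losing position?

Nim-sum: 4 ^ 7 = 3.
The nim-sum is 3 ≠ 0, so this is an N-position: the player to move can win.

Winning position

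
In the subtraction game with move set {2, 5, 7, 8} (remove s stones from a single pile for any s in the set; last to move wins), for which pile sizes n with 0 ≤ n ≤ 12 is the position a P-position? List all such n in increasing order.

0, 1, 4, 10

Build the Grundy sequence with g(k) = mex{g(k−s) : s ∈ {2, 5, 7, 8}, s ≤ k}:
k:     0  1  2  3  4  5  6  7  8  9 10 11 12
g(k):  0  0  1  1  0  2  1  3  2  2  0  3  1
The P-positions (g = 0) in 0..12 are 0, 1, 4, 10.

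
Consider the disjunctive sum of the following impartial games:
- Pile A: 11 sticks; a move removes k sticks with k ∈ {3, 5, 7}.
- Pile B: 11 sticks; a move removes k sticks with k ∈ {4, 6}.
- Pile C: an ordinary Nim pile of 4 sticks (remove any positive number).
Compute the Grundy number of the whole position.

4

Grundy values for pile A (subtraction set {3, 5, 7}):
g(0) = mex{} = 0
g(1) = mex{} = 0
g(2) = mex{} = 0
g(3) = mex{0} = 1
g(4) = mex{0} = 1
g(5) = mex{0} = 1
g(6) = mex{0,1} = 2
g(7) = mex{0,1} = 2
g(8) = mex{0,1} = 2
g(9) = mex{0,1,2} = 3
g(10) = mex{1,2} = 0
g(11) = mex{1,2} = 0
So g(11) = 0.
Grundy values for pile B (subtraction set {4, 6}):
k:     0  1  2  3  4  5  6  7  8  9 10 11
g(k):  0  0  0  0  1  1  1  1  2  2  0  0
So g(11) = 0.
Pile C is a plain Nim pile of size 4, so its Grundy value is 4.
The value of a disjunctive sum is the nim-sum of the parts.
Combined value = 0 XOR 0 XOR 4 = 4.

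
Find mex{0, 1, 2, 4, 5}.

3

The values 0, 1, 2 are all present; 3 is the first non-negative integer missing from the set.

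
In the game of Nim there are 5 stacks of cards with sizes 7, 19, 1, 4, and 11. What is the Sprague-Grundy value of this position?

Write each in binary and XOR column by column:
  00111  (7)
  10011  (19)
  00001  (1)
  00100  (4)
  01011  (11)
  -----
  11010  (26)

26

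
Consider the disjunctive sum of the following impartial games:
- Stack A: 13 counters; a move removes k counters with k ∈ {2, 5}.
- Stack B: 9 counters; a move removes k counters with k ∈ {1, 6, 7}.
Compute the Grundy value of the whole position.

Grundy values for stack A (subtraction set {2, 5}):
k:     0  1  2  3  4  5  6  7  8  9 10 11 12 13
g(k):  0  0  1  1  0  2  1  0  0  1  1  0  2  1
So g(13) = 1.
Grundy values for stack B (subtraction set {1, 6, 7}):
g(0) = mex{} = 0
g(1) = mex{0} = 1
g(2) = mex{1} = 0
g(3) = mex{0} = 1
g(4) = mex{1} = 0
g(5) = mex{0} = 1
g(6) = mex{0,1} = 2
g(7) = mex{0,1,2} = 3
g(8) = mex{0,1,3} = 2
g(9) = mex{0,1,2} = 3
So g(9) = 3.
By the Sprague-Grundy theorem, the Grundy value of a sum of independent games is the XOR of the component values.
Combined value = 1 ⊕ 3 = 2.

2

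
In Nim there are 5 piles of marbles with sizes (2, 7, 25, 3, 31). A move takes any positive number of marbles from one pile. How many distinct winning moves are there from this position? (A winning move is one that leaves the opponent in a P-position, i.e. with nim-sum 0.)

Nim-sum: 2 XOR 7 XOR 25 XOR 3 XOR 31 = 0.
The nim-sum is already 0, so every move leaves a nonzero nim-sum — there are no winning moves.

0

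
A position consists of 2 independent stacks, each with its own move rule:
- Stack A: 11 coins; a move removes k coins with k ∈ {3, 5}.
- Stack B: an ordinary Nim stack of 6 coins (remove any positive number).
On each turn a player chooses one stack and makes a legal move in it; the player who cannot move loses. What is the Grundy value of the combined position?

Build the Grundy sequence for stack A with g(k) = mex{g(k−s) : s ∈ {3, 5}, s ≤ k}:
g(0) = mex{} = 0
g(1) = mex{} = 0
g(2) = mex{} = 0
g(3) = mex{0} = 1
g(4) = mex{0} = 1
g(5) = mex{0} = 1
g(6) = mex{0,1} = 2
g(7) = mex{0,1} = 2
g(8) = mex{1} = 0
g(9) = mex{1,2} = 0
g(10) = mex{1,2} = 0
g(11) = mex{0,2} = 1
So g(11) = 1.
Stack B is a plain Nim stack of size 6, so its Grundy value is 6.
The value of a disjunctive sum is the nim-sum of the parts.
Combined value = 1 ⊕ 6 = 7.

7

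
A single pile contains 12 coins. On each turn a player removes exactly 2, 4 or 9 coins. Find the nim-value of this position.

0

Build the Grundy sequence with g(k) = mex{g(k−s) : s ∈ {2, 4, 9}, s ≤ k}:
k:     0  1  2  3  4  5  6  7  8  9 10 11 12
g(k):  0  0  1  1  2  2  0  0  1  1  2  2  0
So g(12) = 0.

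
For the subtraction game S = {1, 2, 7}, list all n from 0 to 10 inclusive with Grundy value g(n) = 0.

0, 3, 6, 9

Grundy values for subtraction set {1, 2, 7}:
g(0) = mex{} = 0
g(1) = mex{0} = 1
g(2) = mex{0,1} = 2
g(3) = mex{1,2} = 0
g(4) = mex{0,2} = 1
g(5) = mex{0,1} = 2
g(6) = mex{1,2} = 0
g(7) = mex{0,2} = 1
g(8) = mex{0,1} = 2
g(9) = mex{1,2} = 0
g(10) = mex{0,2} = 1
The P-positions (g = 0) in 0..10 are 0, 3, 6, 9.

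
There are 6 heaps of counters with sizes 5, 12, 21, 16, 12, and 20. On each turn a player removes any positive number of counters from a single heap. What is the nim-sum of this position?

Nim-sum: 5 XOR 12 XOR 21 XOR 16 XOR 12 XOR 20 = 20.

20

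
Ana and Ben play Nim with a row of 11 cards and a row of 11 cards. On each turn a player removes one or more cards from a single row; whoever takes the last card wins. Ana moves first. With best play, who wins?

Compute the nim-sum pairwise:
11 ⊕ 11 = 0
The nim-sum is 0, so this is a P-position: the player to move is in a losing position under optimal play; Ana is about to move from it and so loses — Ben wins.

Ben wins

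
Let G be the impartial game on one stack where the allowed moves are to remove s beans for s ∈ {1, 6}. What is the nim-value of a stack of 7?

Grundy values for subtraction set {1, 6}:
g(0) = mex{} = 0
g(1) = mex{0} = 1
g(2) = mex{1} = 0
g(3) = mex{0} = 1
g(4) = mex{1} = 0
g(5) = mex{0} = 1
g(6) = mex{0,1} = 2
g(7) = mex{1,2} = 0
So g(7) = 0.

0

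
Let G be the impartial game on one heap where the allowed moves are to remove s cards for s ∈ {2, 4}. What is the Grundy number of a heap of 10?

Grundy values for subtraction set {2, 4}:
k:     0  1  2  3  4  5  6  7  8  9 10
g(k):  0  0  1  1  2  2  0  0  1  1  2
So g(10) = 2.

2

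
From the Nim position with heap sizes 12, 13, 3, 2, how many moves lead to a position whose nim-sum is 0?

0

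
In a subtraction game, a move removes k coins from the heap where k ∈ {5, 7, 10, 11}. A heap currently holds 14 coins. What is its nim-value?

2

Build the Grundy sequence with g(k) = mex{g(k−s) : s ∈ {5, 7, 10, 11}, s ≤ k}:
k:     0  1  2  3  4  5  6  7  8  9 10 11 12 13 14
g(k):  0  0  0  0  0  1  1  1  1  1  2  2  2  2  2
So g(14) = 2.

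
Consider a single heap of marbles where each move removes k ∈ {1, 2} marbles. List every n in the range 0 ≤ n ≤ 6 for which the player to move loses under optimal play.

0, 3, 6

Compute g(0), g(1), … for moves {1, 2}:
k:     0  1  2  3  4  5  6
g(k):  0  1  2  0  1  2  0
The P-positions (g = 0) in 0..6 are 0, 3, 6.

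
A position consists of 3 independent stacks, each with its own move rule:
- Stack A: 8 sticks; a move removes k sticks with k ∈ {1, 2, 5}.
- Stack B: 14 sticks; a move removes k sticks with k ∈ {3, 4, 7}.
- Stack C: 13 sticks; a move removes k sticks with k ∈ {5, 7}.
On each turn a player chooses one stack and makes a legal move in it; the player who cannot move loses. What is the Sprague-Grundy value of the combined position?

Build the Grundy sequence for stack A with g(k) = mex{g(k−s) : s ∈ {1, 2, 5}, s ≤ k}:
k:     0  1  2  3  4  5  6  7  8
g(k):  0  1  2  0  1  2  0  1  2
So g(8) = 2.
Build the Grundy sequence for stack B with g(k) = mex{g(k−s) : s ∈ {3, 4, 7}, s ≤ k}:
g(0) = mex{} = 0
g(1) = mex{} = 0
g(2) = mex{} = 0
g(3) = mex{0} = 1
g(4) = mex{0} = 1
g(5) = mex{0} = 1
g(6) = mex{0,1} = 2
g(7) = mex{0,1} = 2
g(8) = mex{0,1} = 2
g(9) = mex{0,1,2} = 3
g(10) = mex{1,2} = 0
g(11) = mex{1,2} = 0
g(12) = mex{1,2,3} = 0
g(13) = mex{0,2,3} = 1
g(14) = mex{0,2} = 1
So g(14) = 1.
Build the Grundy sequence for stack C with g(k) = mex{g(k−s) : s ∈ {5, 7}, s ≤ k}:
g(0) = mex{} = 0
g(1) = mex{} = 0
g(2) = mex{} = 0
g(3) = mex{} = 0
g(4) = mex{} = 0
g(5) = mex{0} = 1
g(6) = mex{0} = 1
g(7) = mex{0} = 1
g(8) = mex{0} = 1
g(9) = mex{0} = 1
g(10) = mex{0,1} = 2
g(11) = mex{0,1} = 2
g(12) = mex{1} = 0
g(13) = mex{1} = 0
So g(13) = 0.
By the Sprague-Grundy theorem, the Grundy value of a sum of independent games is the XOR of the component values.
Combined value = 2 XOR 1 XOR 0 = 3.

3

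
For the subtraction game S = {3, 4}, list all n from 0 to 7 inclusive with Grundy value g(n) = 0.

Grundy values for subtraction set {3, 4}:
k:     0  1  2  3  4  5  6  7
g(k):  0  0  0  1  1  1  2  0
The P-positions (g = 0) in 0..7 are 0, 1, 2, 7.

0, 1, 2, 7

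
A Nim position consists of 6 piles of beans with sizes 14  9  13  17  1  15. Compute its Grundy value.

21

Write each in binary and XOR column by column:
  01110  (14)
  01001  (9)
  01101  (13)
  10001  (17)
  00001  (1)
  01111  (15)
  -----
  10101  (21)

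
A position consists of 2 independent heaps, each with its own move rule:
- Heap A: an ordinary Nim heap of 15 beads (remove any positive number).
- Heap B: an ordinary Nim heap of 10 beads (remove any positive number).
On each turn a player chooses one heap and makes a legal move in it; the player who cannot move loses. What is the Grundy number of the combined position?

5

Heap A is a plain Nim heap of size 15, so its Grundy value is 15.
Heap B is a plain Nim heap of size 10, so its Grundy value is 10.
By the Sprague-Grundy theorem, the Grundy value of a sum of independent games is the XOR of the component values.
Combined value = 15 XOR 10 = 5.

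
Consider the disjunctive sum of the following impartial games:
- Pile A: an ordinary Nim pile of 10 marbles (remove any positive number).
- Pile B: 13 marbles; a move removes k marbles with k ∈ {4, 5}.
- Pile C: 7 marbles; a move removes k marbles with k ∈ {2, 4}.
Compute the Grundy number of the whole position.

11

Pile A is a plain Nim pile of size 10, so its Grundy value is 10.
For pile B, compute g(0), g(1), … with moves {4, 5}:
k:     0  1  2  3  4  5  6  7  8  9 10 11 12 13
g(k):  0  0  0  0  1  1  1  1  2  0  0  0  0  1
So g(13) = 1.
Build the Grundy sequence for pile C with g(k) = mex{g(k−s) : s ∈ {2, 4}, s ≤ k}:
k:     0  1  2  3  4  5  6  7
g(k):  0  0  1  1  2  2  0  0
So g(7) = 0.
By the Sprague-Grundy theorem, the Grundy value of a sum of independent games is the XOR of the component values.
Combined value = 10 ⊕ 1 ⊕ 0 = 11.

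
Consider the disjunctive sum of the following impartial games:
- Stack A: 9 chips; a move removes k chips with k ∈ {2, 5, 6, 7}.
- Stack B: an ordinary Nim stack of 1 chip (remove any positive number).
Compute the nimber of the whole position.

For stack A, compute g(0), g(1), … with moves {2, 5, 6, 7}:
k:     0  1  2  3  4  5  6  7  8  9
g(k):  0  0  1  1  0  2  1  3  2  2
So g(9) = 2.
Stack B is a plain Nim stack of size 1, so its Grundy value is 1.
The value of a disjunctive sum is the nim-sum of the parts.
Combined value = 2 ⊕ 1 = 3.

3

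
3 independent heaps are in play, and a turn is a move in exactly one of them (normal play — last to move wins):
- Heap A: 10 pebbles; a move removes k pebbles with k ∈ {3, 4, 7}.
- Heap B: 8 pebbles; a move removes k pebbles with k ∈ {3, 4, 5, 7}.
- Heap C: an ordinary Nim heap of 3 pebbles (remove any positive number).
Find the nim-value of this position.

For heap A, compute g(0), g(1), … with moves {3, 4, 7}:
g(0) = mex{} = 0
g(1) = mex{} = 0
g(2) = mex{} = 0
g(3) = mex{0} = 1
g(4) = mex{0} = 1
g(5) = mex{0} = 1
g(6) = mex{0,1} = 2
g(7) = mex{0,1} = 2
g(8) = mex{0,1} = 2
g(9) = mex{0,1,2} = 3
g(10) = mex{1,2} = 0
So g(10) = 0.
Grundy values for heap B (subtraction set {3, 4, 5, 7}):
g(0) = mex{} = 0
g(1) = mex{} = 0
g(2) = mex{} = 0
g(3) = mex{0} = 1
g(4) = mex{0} = 1
g(5) = mex{0} = 1
g(6) = mex{0,1} = 2
g(7) = mex{0,1} = 2
g(8) = mex{0,1} = 2
So g(8) = 2.
Heap C is a plain Nim heap of size 3, so its Grundy value is 3.
The value of a disjunctive sum is the nim-sum of the parts.
Combined value = 0 XOR 2 XOR 3 = 1.

1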